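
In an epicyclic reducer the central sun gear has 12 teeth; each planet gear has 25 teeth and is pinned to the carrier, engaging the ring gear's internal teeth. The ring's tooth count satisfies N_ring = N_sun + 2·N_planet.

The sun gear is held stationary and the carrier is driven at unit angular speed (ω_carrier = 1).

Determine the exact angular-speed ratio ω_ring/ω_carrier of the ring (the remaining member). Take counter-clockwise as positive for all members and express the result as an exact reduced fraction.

37/31

N_ring = 12 + 2·25 = 62
12(ω_s−ω_c) = −62(ω_r−ω_c),  ω_s=0, ω_c=1
ω_r = 1 − (12/62)(0−1) = 37/31
ω_r/ω_c = 37/31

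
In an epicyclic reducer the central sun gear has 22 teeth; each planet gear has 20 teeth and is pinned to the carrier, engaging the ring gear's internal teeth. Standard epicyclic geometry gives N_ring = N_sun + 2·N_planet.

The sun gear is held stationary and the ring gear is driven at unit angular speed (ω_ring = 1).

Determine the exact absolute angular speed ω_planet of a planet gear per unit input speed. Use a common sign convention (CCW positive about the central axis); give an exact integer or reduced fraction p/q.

31/20

N_ring = 22 + 2·20 = 62
22(ω_s−ω_c) = −62(ω_r−ω_c),  ω_s=0, ω_r=1
22(0−ω_c) = −62(1−ω_c)  ⇒  84ω_c = 62  ⇒  ω_c = 31/42
sun–planet: 22·(0−31/42) = −20·(ω_p−ω_c)  ⇒  ω_p−ω_c = −(22/20)·(-31/42) = 341/420
ω_p = 31/42 + 341/420 = 31/20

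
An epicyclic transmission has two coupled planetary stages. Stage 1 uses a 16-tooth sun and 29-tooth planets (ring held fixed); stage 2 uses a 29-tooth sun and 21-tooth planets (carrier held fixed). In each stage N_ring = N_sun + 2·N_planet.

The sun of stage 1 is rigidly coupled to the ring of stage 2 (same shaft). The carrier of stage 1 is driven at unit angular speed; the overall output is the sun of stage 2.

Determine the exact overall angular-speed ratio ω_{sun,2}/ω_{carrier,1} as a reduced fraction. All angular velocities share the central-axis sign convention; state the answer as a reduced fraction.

-3195/232

Stage 1: N_ring = 16 + 2·29 = 74
Stage 1: 16(ω_s−ω_c) = −74(ω_r−ω_c),  ω_r=0, ω_c=1
Stage 1: ω_s = 1 − (74/16)(0−1) = 45/8
  ⇒ ω_s¹/ω_c¹ = 45/8
Stage 2: N_ring = 29 + 2·21 = 71
Stage 2: 29(ω_s−ω_c) = −71(ω_r−ω_c),  ω_c=0, ω_r=1
Stage 2: ω_s = 0 − (71/29)(1−0) = -71/29
  ⇒ ω_s²/ω_r² = -71/29
Coupling ω_r² = ω_s¹ ⇒ overall = 45/8 × -71/29 = -3195/232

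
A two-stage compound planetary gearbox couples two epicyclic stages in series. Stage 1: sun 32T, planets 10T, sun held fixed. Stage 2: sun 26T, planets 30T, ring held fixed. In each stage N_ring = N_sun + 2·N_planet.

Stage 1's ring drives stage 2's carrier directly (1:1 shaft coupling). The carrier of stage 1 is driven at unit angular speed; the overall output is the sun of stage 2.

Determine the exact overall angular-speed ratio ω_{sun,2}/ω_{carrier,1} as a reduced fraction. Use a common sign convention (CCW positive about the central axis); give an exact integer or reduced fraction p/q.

1176/169

Stage 1: N_ring = 32 + 2·10 = 52
Stage 1: 32(ω_s−ω_c) = −52(ω_r−ω_c),  ω_s=0, ω_c=1
Stage 1: ω_r = 1 − (32/52)(0−1) = 21/13
  ⇒ ω_r¹/ω_c¹ = 21/13
Stage 2: N_ring = 26 + 2·30 = 86
Stage 2: 26(ω_s−ω_c) = −86(ω_r−ω_c),  ω_r=0, ω_c=1
Stage 2: ω_s = 1 − (86/26)(0−1) = 56/13
  ⇒ ω_s²/ω_c² = 56/13
Coupling ω_c² = ω_r¹ ⇒ overall = 21/13 × 56/13 = 1176/169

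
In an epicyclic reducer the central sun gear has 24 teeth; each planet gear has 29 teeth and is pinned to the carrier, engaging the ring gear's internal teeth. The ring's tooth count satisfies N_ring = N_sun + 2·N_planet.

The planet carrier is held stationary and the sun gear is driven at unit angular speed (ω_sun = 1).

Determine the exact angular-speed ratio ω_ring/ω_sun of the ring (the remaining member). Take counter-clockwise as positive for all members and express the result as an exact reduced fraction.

-12/41

N_ring = 24 + 2·29 = 82
24(ω_s−ω_c) = −82(ω_r−ω_c),  ω_c=0, ω_s=1
ω_r = 0 − (24/82)(1−0) = -12/41
ω_r/ω_s = -12/41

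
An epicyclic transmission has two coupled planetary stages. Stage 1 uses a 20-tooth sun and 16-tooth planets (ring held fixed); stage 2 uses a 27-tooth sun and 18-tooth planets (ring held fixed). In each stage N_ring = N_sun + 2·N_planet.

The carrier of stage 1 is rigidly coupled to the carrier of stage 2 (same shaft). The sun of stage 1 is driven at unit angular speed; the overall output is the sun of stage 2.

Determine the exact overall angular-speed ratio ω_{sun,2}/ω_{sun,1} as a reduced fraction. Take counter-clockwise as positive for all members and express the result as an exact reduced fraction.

25/27

Stage 1: N_ring = 20 + 2·16 = 52
Stage 1: 20(ω_s−ω_c) = −52(ω_r−ω_c),  ω_r=0, ω_s=1
Stage 1: 20(1−ω_c) = −52(0−ω_c)  ⇒  72ω_c = 20  ⇒  ω_c = 5/18
  ⇒ ω_c¹/ω_s¹ = 5/18
Stage 2: N_ring = 27 + 2·18 = 63
Stage 2: 27(ω_s−ω_c) = −63(ω_r−ω_c),  ω_r=0, ω_c=1
Stage 2: ω_s = 1 − (63/27)(0−1) = 10/3
  ⇒ ω_s²/ω_c² = 10/3
Coupling ω_c² = ω_c¹ ⇒ overall = 5/18 × 10/3 = 25/27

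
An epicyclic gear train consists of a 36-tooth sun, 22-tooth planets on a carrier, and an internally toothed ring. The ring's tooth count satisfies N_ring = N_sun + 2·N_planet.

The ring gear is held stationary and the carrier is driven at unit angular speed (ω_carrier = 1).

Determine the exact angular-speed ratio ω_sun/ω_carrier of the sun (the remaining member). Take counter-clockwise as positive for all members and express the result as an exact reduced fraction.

N_ring = 36 + 2·22 = 80
36(ω_s−ω_c) = −80(ω_r−ω_c),  ω_r=0, ω_c=1
ω_s = 1 − (80/36)(0−1) = 29/9
ω_s/ω_c = 29/9

29/9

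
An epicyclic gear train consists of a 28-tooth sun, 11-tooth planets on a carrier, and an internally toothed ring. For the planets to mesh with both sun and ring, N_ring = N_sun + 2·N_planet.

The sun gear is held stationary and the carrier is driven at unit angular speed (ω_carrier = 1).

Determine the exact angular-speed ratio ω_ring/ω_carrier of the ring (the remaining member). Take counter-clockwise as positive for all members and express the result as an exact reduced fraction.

39/25

N_ring = 28 + 2·11 = 50
28(ω_s−ω_c) = −50(ω_r−ω_c),  ω_s=0, ω_c=1
ω_r = 1 − (28/50)(0−1) = 39/25
ω_r/ω_c = 39/25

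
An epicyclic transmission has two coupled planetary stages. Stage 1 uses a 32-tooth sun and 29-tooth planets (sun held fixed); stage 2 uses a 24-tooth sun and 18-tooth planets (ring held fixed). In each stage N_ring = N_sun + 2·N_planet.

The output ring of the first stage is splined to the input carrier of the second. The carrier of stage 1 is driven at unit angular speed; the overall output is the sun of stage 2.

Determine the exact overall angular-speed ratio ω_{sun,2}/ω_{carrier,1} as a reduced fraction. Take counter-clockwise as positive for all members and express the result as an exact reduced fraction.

427/90

Stage 1: N_ring = 32 + 2·29 = 90
Stage 1: 32(ω_s−ω_c) = −90(ω_r−ω_c),  ω_s=0, ω_c=1
Stage 1: ω_r = 1 − (32/90)(0−1) = 61/45
  ⇒ ω_r¹/ω_c¹ = 61/45
Stage 2: N_ring = 24 + 2·18 = 60
Stage 2: 24(ω_s−ω_c) = −60(ω_r−ω_c),  ω_r=0, ω_c=1
Stage 2: ω_s = 1 − (60/24)(0−1) = 7/2
  ⇒ ω_s²/ω_c² = 7/2
Coupling ω_c² = ω_r¹ ⇒ overall = 61/45 × 7/2 = 427/90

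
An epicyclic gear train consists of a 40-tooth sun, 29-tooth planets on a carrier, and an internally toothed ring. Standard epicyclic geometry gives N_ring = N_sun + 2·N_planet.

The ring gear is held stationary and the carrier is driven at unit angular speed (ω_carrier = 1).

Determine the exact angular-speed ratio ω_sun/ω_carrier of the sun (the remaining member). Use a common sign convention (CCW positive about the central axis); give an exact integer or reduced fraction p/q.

69/20

N_ring = 40 + 2·29 = 98
40(ω_s−ω_c) = −98(ω_r−ω_c),  ω_r=0, ω_c=1
ω_s = 1 − (98/40)(0−1) = 69/20
ω_s/ω_c = 69/20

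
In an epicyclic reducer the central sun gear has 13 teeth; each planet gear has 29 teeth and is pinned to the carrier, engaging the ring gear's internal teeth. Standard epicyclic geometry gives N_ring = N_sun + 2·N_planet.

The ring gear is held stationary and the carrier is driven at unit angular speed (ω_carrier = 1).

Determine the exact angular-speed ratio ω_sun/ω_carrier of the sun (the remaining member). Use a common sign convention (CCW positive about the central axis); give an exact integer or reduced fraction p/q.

84/13

N_ring = 13 + 2·29 = 71
13(ω_s−ω_c) = −71(ω_r−ω_c),  ω_r=0, ω_c=1
ω_s = 1 − (71/13)(0−1) = 84/13
ω_s/ω_c = 84/13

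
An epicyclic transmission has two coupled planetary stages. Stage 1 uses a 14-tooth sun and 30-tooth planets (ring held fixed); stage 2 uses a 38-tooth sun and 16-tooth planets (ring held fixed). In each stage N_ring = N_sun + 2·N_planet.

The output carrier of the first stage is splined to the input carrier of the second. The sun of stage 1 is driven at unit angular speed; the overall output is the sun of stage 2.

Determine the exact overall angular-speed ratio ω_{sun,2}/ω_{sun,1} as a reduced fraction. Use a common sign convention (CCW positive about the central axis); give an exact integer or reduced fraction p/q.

Stage 1: N_ring = 14 + 2·30 = 74
Stage 1: 14(ω_s−ω_c) = −74(ω_r−ω_c),  ω_r=0, ω_s=1
Stage 1: 14(1−ω_c) = −74(0−ω_c)  ⇒  88ω_c = 14  ⇒  ω_c = 7/44
  ⇒ ω_c¹/ω_s¹ = 7/44
Stage 2: N_ring = 38 + 2·16 = 70
Stage 2: 38(ω_s−ω_c) = −70(ω_r−ω_c),  ω_r=0, ω_c=1
Stage 2: ω_s = 1 − (70/38)(0−1) = 54/19
  ⇒ ω_s²/ω_c² = 54/19
Coupling ω_c² = ω_c¹ ⇒ overall = 7/44 × 54/19 = 189/418

189/418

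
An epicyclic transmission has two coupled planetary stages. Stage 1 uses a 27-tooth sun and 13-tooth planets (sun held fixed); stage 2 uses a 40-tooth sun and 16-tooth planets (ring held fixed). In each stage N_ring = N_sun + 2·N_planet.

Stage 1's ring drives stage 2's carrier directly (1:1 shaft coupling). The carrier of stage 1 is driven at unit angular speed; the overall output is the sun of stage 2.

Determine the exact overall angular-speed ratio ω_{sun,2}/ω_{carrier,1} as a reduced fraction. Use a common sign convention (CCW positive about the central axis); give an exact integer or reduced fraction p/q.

Stage 1: N_ring = 27 + 2·13 = 53
Stage 1: 27(ω_s−ω_c) = −53(ω_r−ω_c),  ω_s=0, ω_c=1
Stage 1: ω_r = 1 − (27/53)(0−1) = 80/53
  ⇒ ω_r¹/ω_c¹ = 80/53
Stage 2: N_ring = 40 + 2·16 = 72
Stage 2: 40(ω_s−ω_c) = −72(ω_r−ω_c),  ω_r=0, ω_c=1
Stage 2: ω_s = 1 − (72/40)(0−1) = 14/5
  ⇒ ω_s²/ω_c² = 14/5
Coupling ω_c² = ω_r¹ ⇒ overall = 80/53 × 14/5 = 224/53

224/53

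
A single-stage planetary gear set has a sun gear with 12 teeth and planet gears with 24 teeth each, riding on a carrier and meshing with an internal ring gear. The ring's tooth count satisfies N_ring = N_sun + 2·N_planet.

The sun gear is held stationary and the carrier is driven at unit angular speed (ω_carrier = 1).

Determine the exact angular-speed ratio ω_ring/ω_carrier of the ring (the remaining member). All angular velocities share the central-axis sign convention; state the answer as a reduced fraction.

6/5

N_ring = 12 + 2·24 = 60
12(ω_s−ω_c) = −60(ω_r−ω_c),  ω_s=0, ω_c=1
ω_r = 1 − (12/60)(0−1) = 6/5
ω_r/ω_c = 6/5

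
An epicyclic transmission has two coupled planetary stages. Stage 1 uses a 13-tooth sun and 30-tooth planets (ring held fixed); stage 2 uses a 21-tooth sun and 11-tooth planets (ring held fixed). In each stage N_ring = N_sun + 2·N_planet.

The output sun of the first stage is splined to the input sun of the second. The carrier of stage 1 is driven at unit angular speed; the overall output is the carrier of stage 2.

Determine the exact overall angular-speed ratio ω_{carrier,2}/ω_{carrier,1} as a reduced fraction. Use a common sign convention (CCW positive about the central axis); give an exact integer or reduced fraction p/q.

903/416

Stage 1: N_ring = 13 + 2·30 = 73
Stage 1: 13(ω_s−ω_c) = −73(ω_r−ω_c),  ω_r=0, ω_c=1
Stage 1: ω_s = 1 − (73/13)(0−1) = 86/13
  ⇒ ω_s¹/ω_c¹ = 86/13
Stage 2: N_ring = 21 + 2·11 = 43
Stage 2: 21(ω_s−ω_c) = −43(ω_r−ω_c),  ω_r=0, ω_s=1
Stage 2: 21(1−ω_c) = −43(0−ω_c)  ⇒  64ω_c = 21  ⇒  ω_c = 21/64
  ⇒ ω_c²/ω_s² = 21/64
Coupling ω_s² = ω_s¹ ⇒ overall = 86/13 × 21/64 = 903/416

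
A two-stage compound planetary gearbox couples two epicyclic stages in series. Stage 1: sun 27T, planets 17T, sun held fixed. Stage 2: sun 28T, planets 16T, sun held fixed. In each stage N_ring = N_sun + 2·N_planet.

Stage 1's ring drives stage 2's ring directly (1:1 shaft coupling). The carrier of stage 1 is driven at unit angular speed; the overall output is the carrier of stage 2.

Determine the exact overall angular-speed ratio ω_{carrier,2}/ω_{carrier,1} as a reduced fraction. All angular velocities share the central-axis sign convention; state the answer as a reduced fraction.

Stage 1: N_ring = 27 + 2·17 = 61
Stage 1: 27(ω_s−ω_c) = −61(ω_r−ω_c),  ω_s=0, ω_c=1
Stage 1: ω_r = 1 − (27/61)(0−1) = 88/61
  ⇒ ω_r¹/ω_c¹ = 88/61
Stage 2: N_ring = 28 + 2·16 = 60
Stage 2: 28(ω_s−ω_c) = −60(ω_r−ω_c),  ω_s=0, ω_r=1
Stage 2: 28(0−ω_c) = −60(1−ω_c)  ⇒  88ω_c = 60  ⇒  ω_c = 15/22
  ⇒ ω_c²/ω_r² = 15/22
Coupling ω_r² = ω_r¹ ⇒ overall = 88/61 × 15/22 = 60/61

60/61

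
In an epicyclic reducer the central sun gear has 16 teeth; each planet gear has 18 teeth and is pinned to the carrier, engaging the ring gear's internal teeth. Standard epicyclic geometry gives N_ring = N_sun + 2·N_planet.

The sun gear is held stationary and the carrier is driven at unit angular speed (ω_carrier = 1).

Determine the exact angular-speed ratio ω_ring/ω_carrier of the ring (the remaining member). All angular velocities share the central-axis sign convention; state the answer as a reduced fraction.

17/13

N_ring = 16 + 2·18 = 52
16(ω_s−ω_c) = −52(ω_r−ω_c),  ω_s=0, ω_c=1
ω_r = 1 − (16/52)(0−1) = 17/13
ω_r/ω_c = 17/13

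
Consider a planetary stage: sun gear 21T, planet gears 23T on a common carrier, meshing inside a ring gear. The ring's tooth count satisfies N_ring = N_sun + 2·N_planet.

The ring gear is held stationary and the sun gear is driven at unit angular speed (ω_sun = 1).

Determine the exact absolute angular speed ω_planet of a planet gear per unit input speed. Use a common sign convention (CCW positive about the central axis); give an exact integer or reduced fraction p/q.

N_ring = 21 + 2·23 = 67
21(ω_s−ω_c) = −67(ω_r−ω_c),  ω_r=0, ω_s=1
21(1−ω_c) = −67(0−ω_c)  ⇒  88ω_c = 21  ⇒  ω_c = 21/88
sun–planet: 21·(1−21/88) = −23·(ω_p−ω_c)  ⇒  ω_p−ω_c = −(21/23)·(67/88) = -1407/2024
ω_p = 21/88 − 1407/2024 = -21/46

-21/46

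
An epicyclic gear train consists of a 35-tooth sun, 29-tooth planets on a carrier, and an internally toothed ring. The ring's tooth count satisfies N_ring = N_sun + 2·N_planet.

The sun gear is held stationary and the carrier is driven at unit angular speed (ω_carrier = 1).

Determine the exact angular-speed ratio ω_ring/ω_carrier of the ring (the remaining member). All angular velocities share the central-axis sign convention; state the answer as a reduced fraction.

128/93

N_ring = 35 + 2·29 = 93
35(ω_s−ω_c) = −93(ω_r−ω_c),  ω_s=0, ω_c=1
ω_r = 1 − (35/93)(0−1) = 128/93
ω_r/ω_c = 128/93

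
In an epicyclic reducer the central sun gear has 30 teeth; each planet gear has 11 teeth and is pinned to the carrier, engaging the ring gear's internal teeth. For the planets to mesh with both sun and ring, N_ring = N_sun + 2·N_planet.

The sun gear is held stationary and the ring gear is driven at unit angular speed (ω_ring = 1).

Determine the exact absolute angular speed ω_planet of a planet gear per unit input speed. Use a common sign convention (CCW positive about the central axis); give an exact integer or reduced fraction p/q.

N_ring = 30 + 2·11 = 52
30(ω_s−ω_c) = −52(ω_r−ω_c),  ω_s=0, ω_r=1
30(0−ω_c) = −52(1−ω_c)  ⇒  82ω_c = 52  ⇒  ω_c = 26/41
sun–planet: 30·(0−26/41) = −11·(ω_p−ω_c)  ⇒  ω_p−ω_c = −(30/11)·(-26/41) = 780/451
ω_p = 26/41 + 780/451 = 26/11

26/11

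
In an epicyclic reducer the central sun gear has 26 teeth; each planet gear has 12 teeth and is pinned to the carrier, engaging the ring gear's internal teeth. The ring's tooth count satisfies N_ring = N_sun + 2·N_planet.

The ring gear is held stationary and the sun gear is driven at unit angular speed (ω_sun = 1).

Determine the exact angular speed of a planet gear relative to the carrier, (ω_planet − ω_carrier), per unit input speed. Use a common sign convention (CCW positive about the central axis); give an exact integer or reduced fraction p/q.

N_ring = 26 + 2·12 = 50
26(ω_s−ω_c) = −50(ω_r−ω_c),  ω_r=0, ω_s=1
26(1−ω_c) = −50(0−ω_c)  ⇒  76ω_c = 26  ⇒  ω_c = 13/38
sun–planet: 26·(1−13/38) = −12·(ω_p−ω_c)  ⇒  ω_p−ω_c = −(26/12)·(25/38) = -325/228

-325/228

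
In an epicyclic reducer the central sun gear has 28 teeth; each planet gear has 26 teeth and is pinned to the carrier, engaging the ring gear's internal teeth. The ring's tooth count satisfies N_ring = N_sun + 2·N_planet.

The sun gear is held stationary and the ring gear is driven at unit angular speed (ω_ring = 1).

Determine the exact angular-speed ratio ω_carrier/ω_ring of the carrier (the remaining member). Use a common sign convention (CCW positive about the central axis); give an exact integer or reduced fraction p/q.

N_ring = 28 + 2·26 = 80
28(ω_s−ω_c) = −80(ω_r−ω_c),  ω_s=0, ω_r=1
28(0−ω_c) = −80(1−ω_c)  ⇒  108ω_c = 80  ⇒  ω_c = 20/27
ω_c/ω_r = 20/27

20/27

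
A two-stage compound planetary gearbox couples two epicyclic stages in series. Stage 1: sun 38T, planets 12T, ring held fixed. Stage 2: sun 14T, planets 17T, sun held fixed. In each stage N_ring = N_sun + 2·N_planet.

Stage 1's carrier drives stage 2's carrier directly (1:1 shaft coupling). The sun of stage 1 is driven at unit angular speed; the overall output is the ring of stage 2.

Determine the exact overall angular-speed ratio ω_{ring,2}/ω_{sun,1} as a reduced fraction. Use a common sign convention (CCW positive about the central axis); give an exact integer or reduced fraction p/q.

589/1200

Stage 1: N_ring = 38 + 2·12 = 62
Stage 1: 38(ω_s−ω_c) = −62(ω_r−ω_c),  ω_r=0, ω_s=1
Stage 1: 38(1−ω_c) = −62(0−ω_c)  ⇒  100ω_c = 38  ⇒  ω_c = 19/50
  ⇒ ω_c¹/ω_s¹ = 19/50
Stage 2: N_ring = 14 + 2·17 = 48
Stage 2: 14(ω_s−ω_c) = −48(ω_r−ω_c),  ω_s=0, ω_c=1
Stage 2: ω_r = 1 − (14/48)(0−1) = 31/24
  ⇒ ω_r²/ω_c² = 31/24
Coupling ω_c² = ω_c¹ ⇒ overall = 19/50 × 31/24 = 589/1200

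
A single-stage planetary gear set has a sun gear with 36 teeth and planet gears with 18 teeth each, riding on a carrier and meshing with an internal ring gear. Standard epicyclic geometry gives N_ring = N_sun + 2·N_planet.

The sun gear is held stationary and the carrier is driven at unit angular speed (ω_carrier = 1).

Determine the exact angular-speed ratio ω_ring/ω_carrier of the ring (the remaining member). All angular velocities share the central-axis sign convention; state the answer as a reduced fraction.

N_ring = 36 + 2·18 = 72
36(ω_s−ω_c) = −72(ω_r−ω_c),  ω_s=0, ω_c=1
ω_r = 1 − (36/72)(0−1) = 3/2
ω_r/ω_c = 3/2

3/2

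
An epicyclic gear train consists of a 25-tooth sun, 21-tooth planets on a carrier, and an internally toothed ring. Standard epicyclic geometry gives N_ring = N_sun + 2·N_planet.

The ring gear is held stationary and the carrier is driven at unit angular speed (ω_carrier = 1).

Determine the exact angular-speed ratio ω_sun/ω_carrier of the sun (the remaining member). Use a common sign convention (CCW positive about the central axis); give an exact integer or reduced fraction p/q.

92/25

N_ring = 25 + 2·21 = 67
25(ω_s−ω_c) = −67(ω_r−ω_c),  ω_r=0, ω_c=1
ω_s = 1 − (67/25)(0−1) = 92/25
ω_s/ω_c = 92/25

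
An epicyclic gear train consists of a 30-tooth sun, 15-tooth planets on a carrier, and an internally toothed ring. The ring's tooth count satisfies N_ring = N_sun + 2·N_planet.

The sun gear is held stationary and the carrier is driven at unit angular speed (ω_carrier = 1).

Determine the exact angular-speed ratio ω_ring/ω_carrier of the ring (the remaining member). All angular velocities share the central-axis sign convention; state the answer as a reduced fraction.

3/2

N_ring = 30 + 2·15 = 60
30(ω_s−ω_c) = −60(ω_r−ω_c),  ω_s=0, ω_c=1
ω_r = 1 − (30/60)(0−1) = 3/2
ω_r/ω_c = 3/2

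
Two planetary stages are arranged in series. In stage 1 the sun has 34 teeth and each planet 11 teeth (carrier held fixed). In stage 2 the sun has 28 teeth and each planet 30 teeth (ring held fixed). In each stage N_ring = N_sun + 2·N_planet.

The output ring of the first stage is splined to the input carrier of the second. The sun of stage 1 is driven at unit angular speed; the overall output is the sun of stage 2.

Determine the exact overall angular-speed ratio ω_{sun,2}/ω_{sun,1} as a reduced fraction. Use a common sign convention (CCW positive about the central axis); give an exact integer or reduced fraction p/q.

Stage 1: N_ring = 34 + 2·11 = 56
Stage 1: 34(ω_s−ω_c) = −56(ω_r−ω_c),  ω_c=0, ω_s=1
Stage 1: ω_r = 0 − (34/56)(1−0) = -17/28
  ⇒ ω_r¹/ω_s¹ = -17/28
Stage 2: N_ring = 28 + 2·30 = 88
Stage 2: 28(ω_s−ω_c) = −88(ω_r−ω_c),  ω_r=0, ω_c=1
Stage 2: ω_s = 1 − (88/28)(0−1) = 29/7
  ⇒ ω_s²/ω_c² = 29/7
Coupling ω_c² = ω_r¹ ⇒ overall = -17/28 × 29/7 = -493/196

-493/196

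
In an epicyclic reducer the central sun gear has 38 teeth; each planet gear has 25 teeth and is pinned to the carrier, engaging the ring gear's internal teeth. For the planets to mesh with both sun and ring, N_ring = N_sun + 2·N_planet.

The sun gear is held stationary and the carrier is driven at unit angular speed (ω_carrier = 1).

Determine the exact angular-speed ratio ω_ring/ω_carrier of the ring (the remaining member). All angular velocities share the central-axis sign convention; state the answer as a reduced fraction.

N_ring = 38 + 2·25 = 88
38(ω_s−ω_c) = −88(ω_r−ω_c),  ω_s=0, ω_c=1
ω_r = 1 − (38/88)(0−1) = 63/44
ω_r/ω_c = 63/44

63/44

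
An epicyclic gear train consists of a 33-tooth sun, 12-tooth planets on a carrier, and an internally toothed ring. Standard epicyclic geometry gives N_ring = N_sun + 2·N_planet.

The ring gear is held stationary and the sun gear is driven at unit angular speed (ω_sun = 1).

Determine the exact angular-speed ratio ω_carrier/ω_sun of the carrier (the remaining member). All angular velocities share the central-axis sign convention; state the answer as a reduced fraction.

11/30

N_ring = 33 + 2·12 = 57
33(ω_s−ω_c) = −57(ω_r−ω_c),  ω_r=0, ω_s=1
33(1−ω_c) = −57(0−ω_c)  ⇒  90ω_c = 33  ⇒  ω_c = 11/30
ω_c/ω_s = 11/30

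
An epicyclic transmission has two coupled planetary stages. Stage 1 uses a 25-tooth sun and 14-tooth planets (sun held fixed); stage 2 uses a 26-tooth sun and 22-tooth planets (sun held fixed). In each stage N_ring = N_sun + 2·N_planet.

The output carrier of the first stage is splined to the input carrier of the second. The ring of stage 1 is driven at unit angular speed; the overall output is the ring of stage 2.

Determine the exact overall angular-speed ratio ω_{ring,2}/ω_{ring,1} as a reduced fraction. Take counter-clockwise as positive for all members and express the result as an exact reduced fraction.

424/455

Stage 1: N_ring = 25 + 2·14 = 53
Stage 1: 25(ω_s−ω_c) = −53(ω_r−ω_c),  ω_s=0, ω_r=1
Stage 1: 25(0−ω_c) = −53(1−ω_c)  ⇒  78ω_c = 53  ⇒  ω_c = 53/78
  ⇒ ω_c¹/ω_r¹ = 53/78
Stage 2: N_ring = 26 + 2·22 = 70
Stage 2: 26(ω_s−ω_c) = −70(ω_r−ω_c),  ω_s=0, ω_c=1
Stage 2: ω_r = 1 − (26/70)(0−1) = 48/35
  ⇒ ω_r²/ω_c² = 48/35
Coupling ω_c² = ω_c¹ ⇒ overall = 53/78 × 48/35 = 424/455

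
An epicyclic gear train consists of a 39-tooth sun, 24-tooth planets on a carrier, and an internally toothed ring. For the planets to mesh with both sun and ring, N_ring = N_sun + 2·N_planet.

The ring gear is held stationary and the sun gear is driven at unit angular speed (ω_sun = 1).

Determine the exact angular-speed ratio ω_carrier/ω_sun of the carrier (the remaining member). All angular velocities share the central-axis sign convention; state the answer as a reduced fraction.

N_ring = 39 + 2·24 = 87
39(ω_s−ω_c) = −87(ω_r−ω_c),  ω_r=0, ω_s=1
39(1−ω_c) = −87(0−ω_c)  ⇒  126ω_c = 39  ⇒  ω_c = 13/42
ω_c/ω_s = 13/42

13/42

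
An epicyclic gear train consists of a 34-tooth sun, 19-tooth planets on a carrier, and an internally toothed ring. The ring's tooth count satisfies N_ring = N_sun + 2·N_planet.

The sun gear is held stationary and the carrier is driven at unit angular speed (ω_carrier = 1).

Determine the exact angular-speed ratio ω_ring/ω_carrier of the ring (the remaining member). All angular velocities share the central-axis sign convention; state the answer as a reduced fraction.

N_ring = 34 + 2·19 = 72
34(ω_s−ω_c) = −72(ω_r−ω_c),  ω_s=0, ω_c=1
ω_r = 1 − (34/72)(0−1) = 53/36
ω_r/ω_c = 53/36

53/36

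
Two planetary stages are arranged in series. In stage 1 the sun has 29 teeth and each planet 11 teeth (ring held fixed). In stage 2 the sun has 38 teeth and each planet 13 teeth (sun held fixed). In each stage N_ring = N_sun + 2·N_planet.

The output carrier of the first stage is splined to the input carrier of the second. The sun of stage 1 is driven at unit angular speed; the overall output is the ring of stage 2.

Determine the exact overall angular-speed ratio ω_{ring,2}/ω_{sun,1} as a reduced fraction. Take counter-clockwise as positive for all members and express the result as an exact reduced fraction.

Stage 1: N_ring = 29 + 2·11 = 51
Stage 1: 29(ω_s−ω_c) = −51(ω_r−ω_c),  ω_r=0, ω_s=1
Stage 1: 29(1−ω_c) = −51(0−ω_c)  ⇒  80ω_c = 29  ⇒  ω_c = 29/80
  ⇒ ω_c¹/ω_s¹ = 29/80
Stage 2: N_ring = 38 + 2·13 = 64
Stage 2: 38(ω_s−ω_c) = −64(ω_r−ω_c),  ω_s=0, ω_c=1
Stage 2: ω_r = 1 − (38/64)(0−1) = 51/32
  ⇒ ω_r²/ω_c² = 51/32
Coupling ω_c² = ω_c¹ ⇒ overall = 29/80 × 51/32 = 1479/2560

1479/2560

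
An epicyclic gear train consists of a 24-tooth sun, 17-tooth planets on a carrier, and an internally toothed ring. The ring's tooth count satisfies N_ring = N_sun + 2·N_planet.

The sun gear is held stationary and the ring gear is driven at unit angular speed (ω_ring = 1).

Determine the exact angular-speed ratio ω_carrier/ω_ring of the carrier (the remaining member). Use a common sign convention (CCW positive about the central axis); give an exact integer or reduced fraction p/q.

29/41

N_ring = 24 + 2·17 = 58
24(ω_s−ω_c) = −58(ω_r−ω_c),  ω_s=0, ω_r=1
24(0−ω_c) = −58(1−ω_c)  ⇒  82ω_c = 58  ⇒  ω_c = 29/41
ω_c/ω_r = 29/41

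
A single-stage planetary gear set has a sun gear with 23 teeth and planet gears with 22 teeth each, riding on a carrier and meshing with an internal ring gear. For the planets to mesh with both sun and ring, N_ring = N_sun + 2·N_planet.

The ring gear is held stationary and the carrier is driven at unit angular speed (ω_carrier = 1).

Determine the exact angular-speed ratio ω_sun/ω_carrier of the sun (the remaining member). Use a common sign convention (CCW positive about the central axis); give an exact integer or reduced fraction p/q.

90/23

N_ring = 23 + 2·22 = 67
23(ω_s−ω_c) = −67(ω_r−ω_c),  ω_r=0, ω_c=1
ω_s = 1 − (67/23)(0−1) = 90/23
ω_s/ω_c = 90/23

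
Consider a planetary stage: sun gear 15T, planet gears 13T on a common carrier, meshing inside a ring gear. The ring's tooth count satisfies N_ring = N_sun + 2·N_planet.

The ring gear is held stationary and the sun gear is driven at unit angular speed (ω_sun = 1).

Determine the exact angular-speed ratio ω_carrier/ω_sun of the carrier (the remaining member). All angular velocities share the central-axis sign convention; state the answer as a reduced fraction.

N_ring = 15 + 2·13 = 41
15(ω_s−ω_c) = −41(ω_r−ω_c),  ω_r=0, ω_s=1
15(1−ω_c) = −41(0−ω_c)  ⇒  56ω_c = 15  ⇒  ω_c = 15/56
ω_c/ω_s = 15/56

15/56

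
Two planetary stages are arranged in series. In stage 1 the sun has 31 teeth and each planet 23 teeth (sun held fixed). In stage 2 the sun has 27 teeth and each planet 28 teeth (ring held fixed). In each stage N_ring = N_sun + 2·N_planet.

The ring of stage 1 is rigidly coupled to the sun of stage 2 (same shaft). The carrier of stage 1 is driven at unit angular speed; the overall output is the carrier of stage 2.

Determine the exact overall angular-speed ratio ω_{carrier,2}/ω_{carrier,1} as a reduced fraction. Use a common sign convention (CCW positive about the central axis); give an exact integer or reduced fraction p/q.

Stage 1: N_ring = 31 + 2·23 = 77
Stage 1: 31(ω_s−ω_c) = −77(ω_r−ω_c),  ω_s=0, ω_c=1
Stage 1: ω_r = 1 − (31/77)(0−1) = 108/77
  ⇒ ω_r¹/ω_c¹ = 108/77
Stage 2: N_ring = 27 + 2·28 = 83
Stage 2: 27(ω_s−ω_c) = −83(ω_r−ω_c),  ω_r=0, ω_s=1
Stage 2: 27(1−ω_c) = −83(0−ω_c)  ⇒  110ω_c = 27  ⇒  ω_c = 27/110
  ⇒ ω_c²/ω_s² = 27/110
Coupling ω_s² = ω_r¹ ⇒ overall = 108/77 × 27/110 = 1458/4235

1458/4235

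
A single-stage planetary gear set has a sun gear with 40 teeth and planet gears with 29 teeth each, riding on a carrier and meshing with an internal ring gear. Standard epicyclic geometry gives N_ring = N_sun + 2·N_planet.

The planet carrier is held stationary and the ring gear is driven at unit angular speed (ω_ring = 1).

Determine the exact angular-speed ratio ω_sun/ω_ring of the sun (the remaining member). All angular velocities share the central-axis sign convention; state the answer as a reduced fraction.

N_ring = 40 + 2·29 = 98
40(ω_s−ω_c) = −98(ω_r−ω_c),  ω_c=0, ω_r=1
ω_s = 0 − (98/40)(1−0) = -49/20
ω_s/ω_r = -49/20

-49/20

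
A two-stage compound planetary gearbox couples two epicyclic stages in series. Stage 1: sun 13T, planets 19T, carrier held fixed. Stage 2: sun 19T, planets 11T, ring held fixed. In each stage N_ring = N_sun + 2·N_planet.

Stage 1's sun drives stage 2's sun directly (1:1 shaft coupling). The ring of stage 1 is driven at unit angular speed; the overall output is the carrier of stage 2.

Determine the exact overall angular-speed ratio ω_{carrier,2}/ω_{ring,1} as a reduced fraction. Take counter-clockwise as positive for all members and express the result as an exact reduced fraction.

Stage 1: N_ring = 13 + 2·19 = 51
Stage 1: 13(ω_s−ω_c) = −51(ω_r−ω_c),  ω_c=0, ω_r=1
Stage 1: ω_s = 0 − (51/13)(1−0) = -51/13
  ⇒ ω_s¹/ω_r¹ = -51/13
Stage 2: N_ring = 19 + 2·11 = 41
Stage 2: 19(ω_s−ω_c) = −41(ω_r−ω_c),  ω_r=0, ω_s=1
Stage 2: 19(1−ω_c) = −41(0−ω_c)  ⇒  60ω_c = 19  ⇒  ω_c = 19/60
  ⇒ ω_c²/ω_s² = 19/60
Coupling ω_s² = ω_s¹ ⇒ overall = -51/13 × 19/60 = -323/260

-323/260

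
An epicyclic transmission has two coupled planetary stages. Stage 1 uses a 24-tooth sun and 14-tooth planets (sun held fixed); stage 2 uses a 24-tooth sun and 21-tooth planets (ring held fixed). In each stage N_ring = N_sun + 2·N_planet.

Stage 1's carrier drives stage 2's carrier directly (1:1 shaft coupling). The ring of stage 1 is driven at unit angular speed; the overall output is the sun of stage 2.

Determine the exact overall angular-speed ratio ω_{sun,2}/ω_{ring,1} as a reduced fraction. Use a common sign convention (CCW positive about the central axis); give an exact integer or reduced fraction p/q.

195/76

Stage 1: N_ring = 24 + 2·14 = 52
Stage 1: 24(ω_s−ω_c) = −52(ω_r−ω_c),  ω_s=0, ω_r=1
Stage 1: 24(0−ω_c) = −52(1−ω_c)  ⇒  76ω_c = 52  ⇒  ω_c = 13/19
  ⇒ ω_c¹/ω_r¹ = 13/19
Stage 2: N_ring = 24 + 2·21 = 66
Stage 2: 24(ω_s−ω_c) = −66(ω_r−ω_c),  ω_r=0, ω_c=1
Stage 2: ω_s = 1 − (66/24)(0−1) = 15/4
  ⇒ ω_s²/ω_c² = 15/4
Coupling ω_c² = ω_c¹ ⇒ overall = 13/19 × 15/4 = 195/76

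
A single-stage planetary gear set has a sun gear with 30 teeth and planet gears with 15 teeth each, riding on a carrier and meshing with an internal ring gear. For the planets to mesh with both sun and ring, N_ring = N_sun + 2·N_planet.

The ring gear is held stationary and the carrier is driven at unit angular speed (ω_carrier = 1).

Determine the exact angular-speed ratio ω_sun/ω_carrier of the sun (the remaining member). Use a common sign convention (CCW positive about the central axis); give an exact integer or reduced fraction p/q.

3

N_ring = 30 + 2·15 = 60
30(ω_s−ω_c) = −60(ω_r−ω_c),  ω_r=0, ω_c=1
ω_s = 1 − (60/30)(0−1) = 3
ω_s/ω_c = 3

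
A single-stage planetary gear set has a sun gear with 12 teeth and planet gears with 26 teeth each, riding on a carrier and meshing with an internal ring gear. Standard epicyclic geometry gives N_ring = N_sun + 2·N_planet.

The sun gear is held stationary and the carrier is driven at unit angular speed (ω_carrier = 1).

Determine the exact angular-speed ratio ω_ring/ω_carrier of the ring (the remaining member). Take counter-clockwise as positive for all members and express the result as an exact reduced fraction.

N_ring = 12 + 2·26 = 64
12(ω_s−ω_c) = −64(ω_r−ω_c),  ω_s=0, ω_c=1
ω_r = 1 − (12/64)(0−1) = 19/16
ω_r/ω_c = 19/16

19/16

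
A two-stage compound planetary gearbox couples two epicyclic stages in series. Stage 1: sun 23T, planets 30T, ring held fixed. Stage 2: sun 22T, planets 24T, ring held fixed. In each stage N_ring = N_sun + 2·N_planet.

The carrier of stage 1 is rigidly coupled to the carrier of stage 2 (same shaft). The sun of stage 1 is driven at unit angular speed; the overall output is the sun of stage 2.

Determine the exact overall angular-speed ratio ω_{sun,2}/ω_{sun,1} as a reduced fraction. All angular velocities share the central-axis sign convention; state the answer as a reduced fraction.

Stage 1: N_ring = 23 + 2·30 = 83
Stage 1: 23(ω_s−ω_c) = −83(ω_r−ω_c),  ω_r=0, ω_s=1
Stage 1: 23(1−ω_c) = −83(0−ω_c)  ⇒  106ω_c = 23  ⇒  ω_c = 23/106
  ⇒ ω_c¹/ω_s¹ = 23/106
Stage 2: N_ring = 22 + 2·24 = 70
Stage 2: 22(ω_s−ω_c) = −70(ω_r−ω_c),  ω_r=0, ω_c=1
Stage 2: ω_s = 1 − (70/22)(0−1) = 46/11
  ⇒ ω_s²/ω_c² = 46/11
Coupling ω_c² = ω_c¹ ⇒ overall = 23/106 × 46/11 = 529/583

529/583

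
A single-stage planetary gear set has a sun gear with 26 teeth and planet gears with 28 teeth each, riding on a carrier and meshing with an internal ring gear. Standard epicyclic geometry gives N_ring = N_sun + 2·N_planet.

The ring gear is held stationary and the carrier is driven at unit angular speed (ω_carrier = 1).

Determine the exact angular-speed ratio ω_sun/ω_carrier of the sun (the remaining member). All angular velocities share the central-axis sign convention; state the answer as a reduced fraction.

N_ring = 26 + 2·28 = 82
26(ω_s−ω_c) = −82(ω_r−ω_c),  ω_r=0, ω_c=1
ω_s = 1 − (82/26)(0−1) = 54/13
ω_s/ω_c = 54/13

54/13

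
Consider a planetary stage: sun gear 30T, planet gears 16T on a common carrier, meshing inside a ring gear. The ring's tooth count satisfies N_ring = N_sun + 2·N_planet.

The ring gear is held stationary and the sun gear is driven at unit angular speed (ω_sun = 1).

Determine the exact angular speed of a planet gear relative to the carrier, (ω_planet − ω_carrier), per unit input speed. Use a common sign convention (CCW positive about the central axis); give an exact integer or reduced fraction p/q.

N_ring = 30 + 2·16 = 62
30(ω_s−ω_c) = −62(ω_r−ω_c),  ω_r=0, ω_s=1
30(1−ω_c) = −62(0−ω_c)  ⇒  92ω_c = 30  ⇒  ω_c = 15/46
sun–planet: 30·(1−15/46) = −16·(ω_p−ω_c)  ⇒  ω_p−ω_c = −(30/16)·(31/46) = -465/368

-465/368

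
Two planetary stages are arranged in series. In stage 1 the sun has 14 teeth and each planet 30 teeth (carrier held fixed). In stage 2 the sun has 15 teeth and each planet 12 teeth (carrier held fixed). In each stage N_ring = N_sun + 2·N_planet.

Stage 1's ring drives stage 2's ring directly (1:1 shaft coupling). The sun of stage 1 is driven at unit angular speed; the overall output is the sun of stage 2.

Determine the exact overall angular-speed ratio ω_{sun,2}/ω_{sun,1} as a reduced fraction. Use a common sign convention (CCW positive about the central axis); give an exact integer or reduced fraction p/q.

91/185

Stage 1: N_ring = 14 + 2·30 = 74
Stage 1: 14(ω_s−ω_c) = −74(ω_r−ω_c),  ω_c=0, ω_s=1
Stage 1: ω_r = 0 − (14/74)(1−0) = -7/37
  ⇒ ω_r¹/ω_s¹ = -7/37
Stage 2: N_ring = 15 + 2·12 = 39
Stage 2: 15(ω_s−ω_c) = −39(ω_r−ω_c),  ω_c=0, ω_r=1
Stage 2: ω_s = 0 − (39/15)(1−0) = -13/5
  ⇒ ω_s²/ω_r² = -13/5
Coupling ω_r² = ω_r¹ ⇒ overall = -7/37 × -13/5 = 91/185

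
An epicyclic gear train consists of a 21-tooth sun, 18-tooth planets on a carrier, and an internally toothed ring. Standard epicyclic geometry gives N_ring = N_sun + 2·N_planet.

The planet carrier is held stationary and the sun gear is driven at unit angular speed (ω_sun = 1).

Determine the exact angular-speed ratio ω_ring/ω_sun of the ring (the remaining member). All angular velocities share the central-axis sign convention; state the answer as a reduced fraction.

-7/19

N_ring = 21 + 2·18 = 57
21(ω_s−ω_c) = −57(ω_r−ω_c),  ω_c=0, ω_s=1
ω_r = 0 − (21/57)(1−0) = -7/19
ω_r/ω_s = -7/19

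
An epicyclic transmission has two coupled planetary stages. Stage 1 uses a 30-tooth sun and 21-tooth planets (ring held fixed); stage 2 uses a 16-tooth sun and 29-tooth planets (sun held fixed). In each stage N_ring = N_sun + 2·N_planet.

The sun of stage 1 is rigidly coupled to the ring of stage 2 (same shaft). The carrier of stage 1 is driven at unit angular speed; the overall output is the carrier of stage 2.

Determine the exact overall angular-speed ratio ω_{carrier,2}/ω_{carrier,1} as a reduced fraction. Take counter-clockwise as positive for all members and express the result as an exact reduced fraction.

629/225

Stage 1: N_ring = 30 + 2·21 = 72
Stage 1: 30(ω_s−ω_c) = −72(ω_r−ω_c),  ω_r=0, ω_c=1
Stage 1: ω_s = 1 − (72/30)(0−1) = 17/5
  ⇒ ω_s¹/ω_c¹ = 17/5
Stage 2: N_ring = 16 + 2·29 = 74
Stage 2: 16(ω_s−ω_c) = −74(ω_r−ω_c),  ω_s=0, ω_r=1
Stage 2: 16(0−ω_c) = −74(1−ω_c)  ⇒  90ω_c = 74  ⇒  ω_c = 37/45
  ⇒ ω_c²/ω_r² = 37/45
Coupling ω_r² = ω_s¹ ⇒ overall = 17/5 × 37/45 = 629/225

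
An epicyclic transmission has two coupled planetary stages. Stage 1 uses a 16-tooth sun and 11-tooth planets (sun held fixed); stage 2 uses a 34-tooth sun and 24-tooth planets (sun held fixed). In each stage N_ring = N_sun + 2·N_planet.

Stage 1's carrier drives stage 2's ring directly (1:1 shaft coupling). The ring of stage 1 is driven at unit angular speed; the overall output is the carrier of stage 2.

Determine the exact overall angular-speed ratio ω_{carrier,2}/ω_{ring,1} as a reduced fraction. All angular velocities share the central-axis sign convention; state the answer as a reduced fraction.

Stage 1: N_ring = 16 + 2·11 = 38
Stage 1: 16(ω_s−ω_c) = −38(ω_r−ω_c),  ω_s=0, ω_r=1
Stage 1: 16(0−ω_c) = −38(1−ω_c)  ⇒  54ω_c = 38  ⇒  ω_c = 19/27
  ⇒ ω_c¹/ω_r¹ = 19/27
Stage 2: N_ring = 34 + 2·24 = 82
Stage 2: 34(ω_s−ω_c) = −82(ω_r−ω_c),  ω_s=0, ω_r=1
Stage 2: 34(0−ω_c) = −82(1−ω_c)  ⇒  116ω_c = 82  ⇒  ω_c = 41/58
  ⇒ ω_c²/ω_r² = 41/58
Coupling ω_r² = ω_c¹ ⇒ overall = 19/27 × 41/58 = 779/1566

779/1566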